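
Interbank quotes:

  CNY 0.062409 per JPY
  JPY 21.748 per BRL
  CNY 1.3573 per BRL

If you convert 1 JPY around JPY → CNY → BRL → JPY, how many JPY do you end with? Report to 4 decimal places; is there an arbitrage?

1.0000 (no arbitrage)

Around JPY → CNY → BRL → JPY: 1 × 0.062409 ÷ 1.3573 × 21.748 = 0.999979
Product ≈ 1 (deviation 0.002%, within rounding noise).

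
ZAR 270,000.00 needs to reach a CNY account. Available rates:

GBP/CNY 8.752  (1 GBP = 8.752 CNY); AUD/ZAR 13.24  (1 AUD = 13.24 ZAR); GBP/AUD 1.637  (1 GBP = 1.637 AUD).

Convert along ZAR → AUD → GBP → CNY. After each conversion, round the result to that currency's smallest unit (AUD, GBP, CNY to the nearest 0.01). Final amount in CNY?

CNY 109,027.08

ZAR 270,000.00 ÷ 13.24 = AUD 20,392.75
AUD 20,392.75 ÷ 1.637 = GBP 12,457.39
GBP 12,457.39 × 8.752 = CNY 109,027.08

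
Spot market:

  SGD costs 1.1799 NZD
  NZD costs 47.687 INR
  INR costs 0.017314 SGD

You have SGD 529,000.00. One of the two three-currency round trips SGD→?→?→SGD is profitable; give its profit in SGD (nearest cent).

Profit: SGD 14,016.54

Profitable loop is SGD → INR → NZD → SGD:
SGD 529,000.00 ÷ 0.017314 = INR 30,553,309.46
INR 30,553,309.46 ÷ 47.687 = NZD 640,705.21
NZD 640,705.21 ÷ 1.1799 = SGD 543,016.54
Profit = SGD 543,016.54 − SGD 529,000.00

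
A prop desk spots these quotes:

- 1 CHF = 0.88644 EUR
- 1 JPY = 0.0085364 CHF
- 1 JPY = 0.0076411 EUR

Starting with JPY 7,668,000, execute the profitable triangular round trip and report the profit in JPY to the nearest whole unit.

Profitable loop is JPY → EUR → CHF → JPY:
JPY 7,668,000 × 0.0076411 = EUR 58,591.95
EUR 58,591.95 ÷ 0.88644 = CHF 66,098.05
CHF 66,098.05 ÷ 0.0085364 = JPY 7,743,082
Profit = JPY 7,743,082 − JPY 7,668,000

Profit: JPY 75,082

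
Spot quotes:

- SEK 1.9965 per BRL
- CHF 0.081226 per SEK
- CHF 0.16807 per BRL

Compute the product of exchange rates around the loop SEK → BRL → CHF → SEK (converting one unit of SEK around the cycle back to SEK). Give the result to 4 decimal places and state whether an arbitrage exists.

Around SEK → BRL → CHF → SEK: 1 ÷ 1.9965 × 0.16807 ÷ 0.081226 = 1.036396
Product > 1; profitable direction is SEK → BRL → CHF → SEK.

1.0364 (arbitrage exists)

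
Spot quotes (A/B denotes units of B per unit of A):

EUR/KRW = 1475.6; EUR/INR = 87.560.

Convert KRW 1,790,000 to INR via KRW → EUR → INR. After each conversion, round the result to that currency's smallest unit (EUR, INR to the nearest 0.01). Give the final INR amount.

KRW 1,790,000 ÷ 1475.6 = EUR 1,213.07
EUR 1,213.07 × 87.560 = INR 106,216.41

INR 106,216.41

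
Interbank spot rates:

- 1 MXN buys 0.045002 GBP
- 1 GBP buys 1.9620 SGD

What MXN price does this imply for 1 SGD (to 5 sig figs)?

1 SGD ÷ 1.9620 = 0.509684 GBP
0.509684 GBP ÷ 0.045002 = 11.3258 MXN

SGD/MXN = 11.326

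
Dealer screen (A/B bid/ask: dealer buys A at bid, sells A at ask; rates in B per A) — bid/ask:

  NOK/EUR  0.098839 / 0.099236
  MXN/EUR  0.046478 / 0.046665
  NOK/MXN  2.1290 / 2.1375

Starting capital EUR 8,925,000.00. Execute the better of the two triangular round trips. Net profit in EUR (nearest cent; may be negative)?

Best loop EUR → NOK → MXN → EUR:
EUR 8,925,000.00 ÷ 0.099236 (buy NOK at ask) = NOK 89,937,119.59
NOK 89,937,119.59 × 2.1290 (sell NOK at bid) = MXN 191,476,127.61
MXN 191,476,127.61 × 0.046478 (sell MXN at bid) = EUR 8,899,427.46

Net result: EUR -25,572.54 (no profitable arbitrage after spreads)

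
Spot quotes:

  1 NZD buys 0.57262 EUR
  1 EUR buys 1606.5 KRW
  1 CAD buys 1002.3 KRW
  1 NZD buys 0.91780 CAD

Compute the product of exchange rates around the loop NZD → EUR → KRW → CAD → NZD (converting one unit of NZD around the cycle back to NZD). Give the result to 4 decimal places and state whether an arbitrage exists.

1.0000 (no arbitrage)

Around NZD → EUR → KRW → CAD → NZD: 1 × 0.57262 × 1606.5 ÷ 1002.3 ÷ 0.91780 = 1.000003
Product ≈ 1 (deviation 0.000%, within rounding noise).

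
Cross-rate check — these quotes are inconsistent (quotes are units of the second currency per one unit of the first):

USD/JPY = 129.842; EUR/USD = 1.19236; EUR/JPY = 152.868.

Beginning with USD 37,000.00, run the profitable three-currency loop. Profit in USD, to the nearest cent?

Profitable loop is USD → JPY → EUR → USD:
USD 37,000.00 × 129.842 = JPY 4,804,154
JPY 4,804,154 ÷ 152.868 = EUR 31,426.81
EUR 31,426.81 × 1.19236 = USD 37,472.07
Profit = USD 37,472.07 − USD 37,000.00

Profit: USD 472.07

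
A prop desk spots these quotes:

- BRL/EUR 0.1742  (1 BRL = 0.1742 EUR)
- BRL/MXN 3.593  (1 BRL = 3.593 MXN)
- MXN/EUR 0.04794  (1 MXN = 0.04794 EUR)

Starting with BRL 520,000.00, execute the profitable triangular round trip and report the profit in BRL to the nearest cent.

Profit: BRL 5,891.62

Profitable loop is BRL → EUR → MXN → BRL:
BRL 520,000.00 × 0.1742 = EUR 90,584.00
EUR 90,584.00 ÷ 0.04794 = MXN 1,889,528.58
MXN 1,889,528.58 ÷ 3.593 = BRL 525,891.62
Profit = BRL 525,891.62 − BRL 520,000.00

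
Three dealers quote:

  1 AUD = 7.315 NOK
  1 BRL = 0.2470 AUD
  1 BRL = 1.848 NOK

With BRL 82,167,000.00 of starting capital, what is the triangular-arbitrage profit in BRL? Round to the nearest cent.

Profitable loop is BRL → NOK → AUD → BRL:
BRL 82,167,000.00 × 1.848 = NOK 151,844,616.00
NOK 151,844,616.00 ÷ 7.315 = AUD 20,757,978.95
AUD 20,757,978.95 ÷ 0.2470 = BRL 84,040,400.60
Profit = BRL 84,040,400.60 − BRL 82,167,000.00

Profit: BRL 1,873,400.60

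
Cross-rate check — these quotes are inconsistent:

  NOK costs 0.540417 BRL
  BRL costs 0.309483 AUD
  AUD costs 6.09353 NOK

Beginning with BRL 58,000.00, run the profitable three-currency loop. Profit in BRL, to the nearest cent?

Profit: BRL 1,110.24

Profitable loop is BRL → AUD → NOK → BRL:
BRL 58,000.00 × 0.309483 = AUD 17,950.01
AUD 17,950.01 × 6.09353 = NOK 109,378.95
NOK 109,378.95 × 0.540417 = BRL 59,110.24
Profit = BRL 59,110.24 − BRL 58,000.00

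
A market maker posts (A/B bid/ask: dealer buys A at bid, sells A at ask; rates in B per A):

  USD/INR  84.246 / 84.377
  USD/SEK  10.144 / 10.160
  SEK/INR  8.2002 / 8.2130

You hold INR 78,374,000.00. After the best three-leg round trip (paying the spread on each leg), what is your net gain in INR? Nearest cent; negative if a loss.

Net profit: INR 753,195.17

Best loop INR → SEK → USD → INR:
INR 78,374,000.00 ÷ 8.2130 (buy SEK at ask) = SEK 9,542,676.24
SEK 9,542,676.24 ÷ 10.160 (buy USD at ask) = USD 939,239.79
USD 939,239.79 × 84.246 (sell USD at bid) = INR 79,127,195.17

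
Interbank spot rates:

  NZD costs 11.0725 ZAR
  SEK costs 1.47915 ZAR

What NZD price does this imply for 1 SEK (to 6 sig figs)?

SEK/NZD = 0.133588

1 SEK × 1.47915 = 1.47915 ZAR
1.47915 ZAR ÷ 11.0725 = 0.133588 NZD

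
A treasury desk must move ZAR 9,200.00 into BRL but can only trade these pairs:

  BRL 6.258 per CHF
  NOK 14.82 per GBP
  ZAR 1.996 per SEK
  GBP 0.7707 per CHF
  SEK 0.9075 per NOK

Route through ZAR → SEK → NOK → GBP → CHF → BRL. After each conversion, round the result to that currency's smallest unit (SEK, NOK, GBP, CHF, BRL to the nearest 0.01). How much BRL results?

ZAR 9,200.00 ÷ 1.996 = SEK 4,609.22
SEK 4,609.22 ÷ 0.9075 = NOK 5,079.03
NOK 5,079.03 ÷ 14.82 = GBP 342.71
GBP 342.71 ÷ 0.7707 = CHF 444.67
CHF 444.67 × 6.258 = BRL 2,782.74

BRL 2,782.74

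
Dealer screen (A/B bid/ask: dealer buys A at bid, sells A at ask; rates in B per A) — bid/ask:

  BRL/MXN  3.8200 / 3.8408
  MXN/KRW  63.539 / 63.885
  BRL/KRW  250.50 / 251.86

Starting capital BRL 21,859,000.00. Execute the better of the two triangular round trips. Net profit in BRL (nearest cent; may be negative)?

Net profit: BRL 457,055.26

Best loop BRL → KRW → MXN → BRL:
BRL 21,859,000.00 × 250.50 (sell BRL at bid) = KRW 5,475,679,500
KRW 5,475,679,500 ÷ 63.885 (buy MXN at ask) = MXN 85,711,505.05
MXN 85,711,505.05 ÷ 3.8408 (buy BRL at ask) = BRL 22,316,055.26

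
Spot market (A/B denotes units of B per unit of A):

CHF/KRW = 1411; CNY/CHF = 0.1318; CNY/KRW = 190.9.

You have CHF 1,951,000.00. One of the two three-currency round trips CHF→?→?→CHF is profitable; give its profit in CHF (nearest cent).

Profitable loop is CHF → CNY → KRW → CHF:
CHF 1,951,000.00 ÷ 0.1318 = CNY 14,802,731.41
CNY 14,802,731.41 × 190.9 = KRW 2,825,841,426
KRW 2,825,841,426 ÷ 1411 = CHF 2,002,722.49
Profit = CHF 2,002,722.49 − CHF 1,951,000.00

Profit: CHF 51,722.49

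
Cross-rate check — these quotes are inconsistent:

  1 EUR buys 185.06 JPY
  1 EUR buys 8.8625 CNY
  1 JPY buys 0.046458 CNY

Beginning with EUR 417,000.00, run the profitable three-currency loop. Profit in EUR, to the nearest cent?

Profit: EUR 12,852.28

Profitable loop is EUR → CNY → JPY → EUR:
EUR 417,000.00 × 8.8625 = CNY 3,695,662.50
CNY 3,695,662.50 ÷ 0.046458 = JPY 79,548,463
JPY 79,548,463 ÷ 185.06 = EUR 429,852.28
Profit = EUR 429,852.28 − EUR 417,000.00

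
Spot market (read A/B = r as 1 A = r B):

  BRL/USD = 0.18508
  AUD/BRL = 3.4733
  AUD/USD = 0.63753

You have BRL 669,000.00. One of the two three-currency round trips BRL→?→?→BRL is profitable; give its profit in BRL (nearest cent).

Profit: BRL 5,570.40

Profitable loop is BRL → USD → AUD → BRL:
BRL 669,000.00 × 0.18508 = USD 123,818.52
USD 123,818.52 ÷ 0.63753 = AUD 194,215.99
AUD 194,215.99 × 3.4733 = BRL 674,570.40
Profit = BRL 674,570.40 − BRL 669,000.00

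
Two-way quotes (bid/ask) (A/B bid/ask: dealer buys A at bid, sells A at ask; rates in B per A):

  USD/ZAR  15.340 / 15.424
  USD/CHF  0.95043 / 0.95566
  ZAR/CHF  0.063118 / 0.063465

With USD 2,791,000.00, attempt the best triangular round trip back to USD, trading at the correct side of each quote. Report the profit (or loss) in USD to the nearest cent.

Best loop USD → ZAR → CHF → USD:
USD 2,791,000.00 × 15.340 (sell USD at bid) = ZAR 42,813,940.00
ZAR 42,813,940.00 × 0.063118 (sell ZAR at bid) = CHF 2,702,330.26
CHF 2,702,330.26 ÷ 0.95566 (buy USD at ask) = USD 2,827,710.97

Net profit: USD 36,710.97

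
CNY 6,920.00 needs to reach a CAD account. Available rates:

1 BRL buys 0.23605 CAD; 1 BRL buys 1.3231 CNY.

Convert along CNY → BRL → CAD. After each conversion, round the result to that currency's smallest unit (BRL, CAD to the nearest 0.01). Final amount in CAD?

CNY 6,920.00 ÷ 1.3231 = BRL 5,230.14
BRL 5,230.14 × 0.23605 = CAD 1,234.57

CAD 1,234.57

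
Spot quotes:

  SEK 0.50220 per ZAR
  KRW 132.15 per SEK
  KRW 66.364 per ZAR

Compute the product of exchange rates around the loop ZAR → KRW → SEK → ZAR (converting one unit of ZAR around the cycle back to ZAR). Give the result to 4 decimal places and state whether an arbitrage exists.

1.0000 (no arbitrage)

Around ZAR → KRW → SEK → ZAR: 1 × 66.364 ÷ 132.15 ÷ 0.50220 = 0.999974
Product ≈ 1 (deviation 0.003%, within rounding noise).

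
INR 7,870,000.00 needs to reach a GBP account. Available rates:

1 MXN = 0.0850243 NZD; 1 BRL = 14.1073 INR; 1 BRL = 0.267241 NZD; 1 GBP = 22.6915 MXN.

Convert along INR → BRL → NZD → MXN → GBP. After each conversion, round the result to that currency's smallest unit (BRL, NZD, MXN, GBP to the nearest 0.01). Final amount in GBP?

GBP 77,272.98

INR 7,870,000.00 ÷ 14.1073 = BRL 557,867.20
BRL 557,867.20 × 0.267241 = NZD 149,084.99
NZD 149,084.99 ÷ 0.0850243 = MXN 1,753,439.78
MXN 1,753,439.78 ÷ 22.6915 = GBP 77,272.98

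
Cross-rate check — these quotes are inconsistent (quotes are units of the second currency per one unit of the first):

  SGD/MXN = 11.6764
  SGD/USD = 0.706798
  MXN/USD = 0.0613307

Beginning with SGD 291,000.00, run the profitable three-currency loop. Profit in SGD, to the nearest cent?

Profitable loop is SGD → MXN → USD → SGD:
SGD 291,000.00 × 11.6764 = MXN 3,397,832.40
MXN 3,397,832.40 × 0.0613307 = USD 208,391.44
USD 208,391.44 ÷ 0.706798 = SGD 294,838.75
Profit = SGD 294,838.75 − SGD 291,000.00

Profit: SGD 3,838.75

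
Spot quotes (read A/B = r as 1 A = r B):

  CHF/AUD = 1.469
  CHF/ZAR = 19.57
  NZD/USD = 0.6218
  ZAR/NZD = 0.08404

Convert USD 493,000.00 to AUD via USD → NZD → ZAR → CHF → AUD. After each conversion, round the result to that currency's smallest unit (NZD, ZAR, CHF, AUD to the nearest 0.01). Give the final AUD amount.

USD 493,000.00 ÷ 0.6218 = NZD 792,859.44
NZD 792,859.44 ÷ 0.08404 = ZAR 9,434,310.33
ZAR 9,434,310.33 ÷ 19.57 = CHF 482,080.24
CHF 482,080.24 × 1.469 = AUD 708,175.87

AUD 708,175.87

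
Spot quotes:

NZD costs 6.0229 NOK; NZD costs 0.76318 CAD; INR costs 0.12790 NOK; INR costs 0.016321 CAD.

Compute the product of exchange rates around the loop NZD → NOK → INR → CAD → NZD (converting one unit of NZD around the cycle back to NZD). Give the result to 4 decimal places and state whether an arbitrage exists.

Around NZD → NOK → INR → CAD → NZD: 1 × 6.0229 ÷ 0.12790 × 0.016321 ÷ 0.76318 = 1.007059
Product > 1; profitable direction is NZD → NOK → INR → CAD → NZD.

1.0071 (arbitrage exists)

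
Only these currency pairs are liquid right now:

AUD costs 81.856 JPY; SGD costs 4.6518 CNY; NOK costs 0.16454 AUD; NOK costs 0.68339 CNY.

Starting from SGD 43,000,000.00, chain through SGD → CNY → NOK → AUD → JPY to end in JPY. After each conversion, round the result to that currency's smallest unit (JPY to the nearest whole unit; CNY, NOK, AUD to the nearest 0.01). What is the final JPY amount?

SGD 43,000,000.00 × 4.6518 = CNY 200,027,400.00
CNY 200,027,400.00 ÷ 0.68339 = NOK 292,698,751.81
NOK 292,698,751.81 × 0.16454 = AUD 48,160,652.62
AUD 48,160,652.62 × 81.856 = JPY 3,942,238,381

JPY 3,942,238,381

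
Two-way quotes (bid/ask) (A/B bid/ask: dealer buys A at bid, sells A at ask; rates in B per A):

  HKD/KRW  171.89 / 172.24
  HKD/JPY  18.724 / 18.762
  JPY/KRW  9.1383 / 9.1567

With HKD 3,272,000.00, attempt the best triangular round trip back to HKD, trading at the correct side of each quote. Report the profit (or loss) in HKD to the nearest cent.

Best loop HKD → KRW → JPY → HKD:
HKD 3,272,000.00 × 171.89 (sell HKD at bid) = KRW 562,424,080
KRW 562,424,080 ÷ 9.1567 (buy JPY at ask) = JPY 61,422,137
JPY 61,422,137 ÷ 18.762 (buy HKD at ask) = HKD 3,273,752.09

Net profit: HKD 1,752.09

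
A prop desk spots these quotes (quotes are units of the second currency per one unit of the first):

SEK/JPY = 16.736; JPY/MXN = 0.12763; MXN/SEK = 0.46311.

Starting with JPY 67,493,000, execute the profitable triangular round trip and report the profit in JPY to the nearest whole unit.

Profit: JPY 736,178

Profitable loop is JPY → SEK → MXN → JPY:
JPY 67,493,000 ÷ 16.736 = SEK 4,032,803.54
SEK 4,032,803.54 ÷ 0.46311 = MXN 8,708,089.95
MXN 8,708,089.95 ÷ 0.12763 = JPY 68,229,178
Profit = JPY 68,229,178 − JPY 67,493,000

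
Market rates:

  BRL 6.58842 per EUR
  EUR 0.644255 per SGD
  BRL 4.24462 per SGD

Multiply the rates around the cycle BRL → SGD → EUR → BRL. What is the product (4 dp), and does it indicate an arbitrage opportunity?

1.0000 (no arbitrage)

Around BRL → SGD → EUR → BRL: 1 ÷ 4.24462 × 0.644255 × 6.58842 = 1.000001
Product ≈ 1 (deviation 0.000%, within rounding noise).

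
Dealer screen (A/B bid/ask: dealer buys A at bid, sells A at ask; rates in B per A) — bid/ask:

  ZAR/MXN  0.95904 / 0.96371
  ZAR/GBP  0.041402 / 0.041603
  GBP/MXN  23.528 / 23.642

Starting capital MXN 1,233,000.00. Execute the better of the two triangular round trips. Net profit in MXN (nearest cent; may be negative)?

Net profit: MXN 13,301.29

Best loop MXN → ZAR → GBP → MXN:
MXN 1,233,000.00 ÷ 0.96371 (buy ZAR at ask) = ZAR 1,279,430.53
ZAR 1,279,430.53 × 0.041402 (sell ZAR at bid) = GBP 52,970.98
GBP 52,970.98 × 23.528 (sell GBP at bid) = MXN 1,246,301.29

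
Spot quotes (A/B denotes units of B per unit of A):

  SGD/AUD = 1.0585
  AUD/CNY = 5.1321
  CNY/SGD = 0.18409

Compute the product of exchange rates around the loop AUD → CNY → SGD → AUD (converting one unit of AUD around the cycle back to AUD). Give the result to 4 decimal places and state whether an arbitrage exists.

1.0000 (no arbitrage)

Around AUD → CNY → SGD → AUD: 1 × 5.1321 × 0.18409 × 1.0585 = 1.000037
Product ≈ 1 (deviation 0.004%, within rounding noise).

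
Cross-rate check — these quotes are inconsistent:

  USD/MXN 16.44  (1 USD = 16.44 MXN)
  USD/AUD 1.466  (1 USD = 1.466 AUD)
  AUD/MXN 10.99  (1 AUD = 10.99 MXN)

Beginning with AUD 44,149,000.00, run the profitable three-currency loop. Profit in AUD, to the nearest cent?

Profit: AUD 900,608.54

Profitable loop is AUD → USD → MXN → AUD:
AUD 44,149,000.00 ÷ 1.466 = USD 30,115,279.67
USD 30,115,279.67 × 16.44 = MXN 495,095,197.82
MXN 495,095,197.82 ÷ 10.99 = AUD 45,049,608.54
Profit = AUD 45,049,608.54 − AUD 44,149,000.00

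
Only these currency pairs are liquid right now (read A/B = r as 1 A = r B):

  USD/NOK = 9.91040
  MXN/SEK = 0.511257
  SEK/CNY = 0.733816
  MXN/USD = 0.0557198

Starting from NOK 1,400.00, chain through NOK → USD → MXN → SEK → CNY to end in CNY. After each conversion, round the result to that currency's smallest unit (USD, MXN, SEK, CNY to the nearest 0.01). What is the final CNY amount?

CNY 951.19

NOK 1,400.00 ÷ 9.91040 = USD 141.27
USD 141.27 ÷ 0.0557198 = MXN 2,535.36
MXN 2,535.36 × 0.511257 = SEK 1,296.22
SEK 1,296.22 × 0.733816 = CNY 951.19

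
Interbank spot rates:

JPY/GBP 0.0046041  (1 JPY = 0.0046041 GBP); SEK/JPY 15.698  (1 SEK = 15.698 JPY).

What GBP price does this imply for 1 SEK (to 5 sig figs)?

1 SEK × 15.698 = 15.698 JPY
15.698 JPY × 0.0046041 = 0.0722752 GBP

SEK/GBP = 0.072275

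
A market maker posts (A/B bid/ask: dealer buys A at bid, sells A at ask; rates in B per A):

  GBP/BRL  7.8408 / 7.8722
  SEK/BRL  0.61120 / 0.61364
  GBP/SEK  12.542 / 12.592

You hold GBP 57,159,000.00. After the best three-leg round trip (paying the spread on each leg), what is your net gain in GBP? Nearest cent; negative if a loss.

Net profit: GBP 842,152.35

Best loop GBP → BRL → SEK → GBP:
GBP 57,159,000.00 × 7.8408 (sell GBP at bid) = BRL 448,172,287.20
BRL 448,172,287.20 ÷ 0.61364 (buy SEK at ask) = SEK 730,350,510.40
SEK 730,350,510.40 ÷ 12.592 (buy GBP at ask) = GBP 58,001,152.35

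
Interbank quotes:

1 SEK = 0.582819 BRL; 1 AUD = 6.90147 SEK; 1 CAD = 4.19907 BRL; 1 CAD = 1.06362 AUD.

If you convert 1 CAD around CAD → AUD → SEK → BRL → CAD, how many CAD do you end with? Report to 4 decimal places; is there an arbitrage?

Around CAD → AUD → SEK → BRL → CAD: 1 × 1.06362 × 6.90147 × 0.582819 ÷ 4.19907 = 1.018846
Product > 1; profitable direction is CAD → AUD → SEK → BRL → CAD.

1.0188 (arbitrage exists)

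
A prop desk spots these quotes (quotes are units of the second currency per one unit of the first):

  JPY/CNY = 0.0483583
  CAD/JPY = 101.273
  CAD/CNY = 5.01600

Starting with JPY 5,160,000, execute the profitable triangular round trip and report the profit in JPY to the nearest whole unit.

Profit: JPY 124,970

Profitable loop is JPY → CAD → CNY → JPY:
JPY 5,160,000 ÷ 101.273 = CAD 50,951.39
CAD 50,951.39 × 5.01600 = CNY 255,572.17
CNY 255,572.17 ÷ 0.0483583 = JPY 5,284,970
Profit = JPY 5,284,970 − JPY 5,160,000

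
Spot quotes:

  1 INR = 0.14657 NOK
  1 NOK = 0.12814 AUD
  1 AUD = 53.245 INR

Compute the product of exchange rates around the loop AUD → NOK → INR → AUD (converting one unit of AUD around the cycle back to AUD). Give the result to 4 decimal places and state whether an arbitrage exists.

Around AUD → NOK → INR → AUD: 1 ÷ 0.12814 ÷ 0.14657 ÷ 53.245 = 0.999980
Product ≈ 1 (deviation 0.002%, within rounding noise).

1.0000 (no arbitrage)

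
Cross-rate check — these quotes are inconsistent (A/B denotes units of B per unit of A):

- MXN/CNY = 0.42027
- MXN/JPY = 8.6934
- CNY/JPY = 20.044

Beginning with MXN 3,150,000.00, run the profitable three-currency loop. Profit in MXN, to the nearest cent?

Profit: MXN 100,778.90

Profitable loop is MXN → JPY → CNY → MXN:
MXN 3,150,000.00 × 8.6934 = JPY 27,384,210
JPY 27,384,210 ÷ 20.044 = CNY 1,366,204.85
CNY 1,366,204.85 ÷ 0.42027 = MXN 3,250,778.90
Profit = MXN 3,250,778.90 − MXN 3,150,000.00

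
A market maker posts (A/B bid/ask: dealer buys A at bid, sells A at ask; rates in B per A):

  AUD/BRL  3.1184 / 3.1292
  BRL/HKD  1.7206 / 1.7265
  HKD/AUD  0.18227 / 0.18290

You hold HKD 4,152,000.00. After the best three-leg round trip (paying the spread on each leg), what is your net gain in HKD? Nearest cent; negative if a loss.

Net profit: HKD 49,880.87

Best loop HKD → BRL → AUD → HKD:
HKD 4,152,000.00 ÷ 1.7265 (buy BRL at ask) = BRL 2,404,865.33
BRL 2,404,865.33 ÷ 3.1292 (buy AUD at ask) = AUD 768,524.01
AUD 768,524.01 ÷ 0.18290 (buy HKD at ask) = HKD 4,201,880.87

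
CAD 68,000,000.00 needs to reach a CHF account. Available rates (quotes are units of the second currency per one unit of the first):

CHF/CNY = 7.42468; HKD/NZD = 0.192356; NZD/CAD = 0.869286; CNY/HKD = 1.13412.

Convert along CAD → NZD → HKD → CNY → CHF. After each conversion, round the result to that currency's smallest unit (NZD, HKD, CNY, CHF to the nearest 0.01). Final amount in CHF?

CHF 48,295,174.57

CAD 68,000,000.00 ÷ 0.869286 = NZD 78,225,118.09
NZD 78,225,118.09 ÷ 0.192356 = HKD 406,668,458.95
HKD 406,668,458.95 ÷ 1.13412 = CNY 358,576,216.76
CNY 358,576,216.76 ÷ 7.42468 = CHF 48,295,174.57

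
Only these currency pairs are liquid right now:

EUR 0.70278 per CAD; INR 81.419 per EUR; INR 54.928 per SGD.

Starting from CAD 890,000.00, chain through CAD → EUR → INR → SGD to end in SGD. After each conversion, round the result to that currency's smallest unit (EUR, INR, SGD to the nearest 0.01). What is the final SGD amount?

CAD 890,000.00 × 0.70278 = EUR 625,474.20
EUR 625,474.20 × 81.419 = INR 50,925,483.89
INR 50,925,483.89 ÷ 54.928 = SGD 927,131.59

SGD 927,131.59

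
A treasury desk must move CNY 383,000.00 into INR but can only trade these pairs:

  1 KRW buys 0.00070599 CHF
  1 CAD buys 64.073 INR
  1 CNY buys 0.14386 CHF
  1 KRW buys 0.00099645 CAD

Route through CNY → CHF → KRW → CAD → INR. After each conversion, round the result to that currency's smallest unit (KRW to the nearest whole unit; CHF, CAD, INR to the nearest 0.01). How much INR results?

CNY 383,000.00 × 0.14386 = CHF 55,098.38
CHF 55,098.38 ÷ 0.00070599 = KRW 78,044,137
KRW 78,044,137 × 0.00099645 = CAD 77,767.08
CAD 77,767.08 × 64.073 = INR 4,982,770.12

INR 4,982,770.12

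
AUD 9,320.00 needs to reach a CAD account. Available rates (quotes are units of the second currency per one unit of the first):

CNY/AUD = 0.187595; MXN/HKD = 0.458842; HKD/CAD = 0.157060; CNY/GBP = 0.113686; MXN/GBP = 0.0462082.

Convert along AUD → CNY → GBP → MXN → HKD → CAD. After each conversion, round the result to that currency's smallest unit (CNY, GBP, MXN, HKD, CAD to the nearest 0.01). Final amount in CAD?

CAD 8,808.69

AUD 9,320.00 ÷ 0.187595 = CNY 49,681.49
CNY 49,681.49 × 0.113686 = GBP 5,648.09
GBP 5,648.09 ÷ 0.0462082 = MXN 122,231.34
MXN 122,231.34 × 0.458842 = HKD 56,084.87
HKD 56,084.87 × 0.157060 = CAD 8,808.69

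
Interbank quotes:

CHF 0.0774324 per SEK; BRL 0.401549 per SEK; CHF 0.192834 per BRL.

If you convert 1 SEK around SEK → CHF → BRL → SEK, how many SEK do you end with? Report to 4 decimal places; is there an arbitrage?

1.0000 (no arbitrage)

Around SEK → CHF → BRL → SEK: 1 × 0.0774324 ÷ 0.192834 ÷ 0.401549 = 1.000001
Product ≈ 1 (deviation 0.000%, within rounding noise).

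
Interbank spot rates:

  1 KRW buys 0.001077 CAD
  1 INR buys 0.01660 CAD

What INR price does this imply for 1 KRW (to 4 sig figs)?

1 KRW × 0.001077 = 0.001077 CAD
0.001077 CAD ÷ 0.01660 = 0.0648795 INR

KRW/INR = 0.06488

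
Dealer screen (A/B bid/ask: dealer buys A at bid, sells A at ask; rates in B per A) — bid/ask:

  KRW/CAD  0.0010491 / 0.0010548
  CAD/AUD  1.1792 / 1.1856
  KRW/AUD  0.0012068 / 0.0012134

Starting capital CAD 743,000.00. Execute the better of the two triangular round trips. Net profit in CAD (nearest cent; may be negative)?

Best loop CAD → AUD → KRW → CAD:
CAD 743,000.00 × 1.1792 (sell CAD at bid) = AUD 876,145.60
AUD 876,145.60 ÷ 0.0012134 (buy KRW at ask) = KRW 722,058,348
KRW 722,058,348 × 0.0010491 (sell KRW at bid) = CAD 757,511.41

Net profit: CAD 14,511.41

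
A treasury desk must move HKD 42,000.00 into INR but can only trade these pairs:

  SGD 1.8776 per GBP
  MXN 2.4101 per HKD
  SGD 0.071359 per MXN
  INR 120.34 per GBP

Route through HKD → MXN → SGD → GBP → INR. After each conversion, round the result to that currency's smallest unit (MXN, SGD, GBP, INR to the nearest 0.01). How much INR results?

HKD 42,000.00 × 2.4101 = MXN 101,224.20
MXN 101,224.20 × 0.071359 = SGD 7,223.26
SGD 7,223.26 ÷ 1.8776 = GBP 3,847.07
GBP 3,847.07 × 120.34 = INR 462,956.40

INR 462,956.40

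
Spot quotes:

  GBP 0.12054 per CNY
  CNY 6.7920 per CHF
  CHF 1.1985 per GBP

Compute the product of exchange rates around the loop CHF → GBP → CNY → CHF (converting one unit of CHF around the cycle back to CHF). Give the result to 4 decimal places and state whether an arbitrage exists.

Around CHF → GBP → CNY → CHF: 1 ÷ 1.1985 ÷ 0.12054 ÷ 6.7920 = 1.019138
Product > 1; profitable direction is CHF → GBP → CNY → CHF.

1.0191 (arbitrage exists)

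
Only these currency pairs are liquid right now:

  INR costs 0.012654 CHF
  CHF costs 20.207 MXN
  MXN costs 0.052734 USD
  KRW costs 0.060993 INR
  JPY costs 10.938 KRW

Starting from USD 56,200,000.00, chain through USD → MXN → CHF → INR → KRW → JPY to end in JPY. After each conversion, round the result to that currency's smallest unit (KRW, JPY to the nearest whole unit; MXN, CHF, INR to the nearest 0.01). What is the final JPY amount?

USD 56,200,000.00 ÷ 0.052734 = MXN 1,065,726,097.02
MXN 1,065,726,097.02 ÷ 20.207 = CHF 52,740,441.28
CHF 52,740,441.28 ÷ 0.012654 = INR 4,167,886,935.36
INR 4,167,886,935.36 ÷ 0.060993 = KRW 68,333,856,924
KRW 68,333,856,924 ÷ 10.938 = JPY 6,247,381,324

JPY 6,247,381,324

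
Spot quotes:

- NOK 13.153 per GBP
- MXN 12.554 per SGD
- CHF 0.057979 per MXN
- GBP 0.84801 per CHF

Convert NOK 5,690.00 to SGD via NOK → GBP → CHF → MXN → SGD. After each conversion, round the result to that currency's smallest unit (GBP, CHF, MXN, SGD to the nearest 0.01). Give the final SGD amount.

SGD 700.87

NOK 5,690.00 ÷ 13.153 = GBP 432.60
GBP 432.60 ÷ 0.84801 = CHF 510.14
CHF 510.14 ÷ 0.057979 = MXN 8,798.70
MXN 8,798.70 ÷ 12.554 = SGD 700.87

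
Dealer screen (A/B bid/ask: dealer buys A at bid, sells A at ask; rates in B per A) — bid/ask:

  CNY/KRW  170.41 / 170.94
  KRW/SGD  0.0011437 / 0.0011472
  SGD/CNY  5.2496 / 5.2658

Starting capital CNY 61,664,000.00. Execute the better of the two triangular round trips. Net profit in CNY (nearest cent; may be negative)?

Net profit: CNY 1,426,664.78

Best loop CNY → KRW → SGD → CNY:
CNY 61,664,000.00 × 170.41 (sell CNY at bid) = KRW 10,508,162,240
KRW 10,508,162,240 × 0.0011437 (sell KRW at bid) = SGD 12,018,185.15
SGD 12,018,185.15 × 5.2496 (sell SGD at bid) = CNY 63,090,664.78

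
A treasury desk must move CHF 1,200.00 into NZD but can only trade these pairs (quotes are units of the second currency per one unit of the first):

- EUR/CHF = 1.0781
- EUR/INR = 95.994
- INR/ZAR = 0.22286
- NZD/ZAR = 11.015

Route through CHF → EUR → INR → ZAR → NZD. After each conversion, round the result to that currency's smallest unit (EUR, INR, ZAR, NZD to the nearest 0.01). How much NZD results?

CHF 1,200.00 ÷ 1.0781 = EUR 1,113.07
EUR 1,113.07 × 95.994 = INR 106,848.04
INR 106,848.04 × 0.22286 = ZAR 23,812.15
ZAR 23,812.15 ÷ 11.015 = NZD 2,161.79

NZD 2,161.79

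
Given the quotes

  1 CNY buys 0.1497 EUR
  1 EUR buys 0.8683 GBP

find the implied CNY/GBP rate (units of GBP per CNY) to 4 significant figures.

CNY/GBP = 0.1300

1 CNY × 0.1497 = 0.1497 EUR
0.1497 EUR × 0.8683 = 0.129985 GBP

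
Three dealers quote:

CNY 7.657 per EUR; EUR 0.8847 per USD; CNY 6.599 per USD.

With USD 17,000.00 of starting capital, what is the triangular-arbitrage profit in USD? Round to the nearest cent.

Profitable loop is USD → EUR → CNY → USD:
USD 17,000.00 × 0.8847 = EUR 15,039.90
EUR 15,039.90 × 7.657 = CNY 115,160.51
CNY 115,160.51 ÷ 6.599 = USD 17,451.21
Profit = USD 17,451.21 − USD 17,000.00

Profit: USD 451.21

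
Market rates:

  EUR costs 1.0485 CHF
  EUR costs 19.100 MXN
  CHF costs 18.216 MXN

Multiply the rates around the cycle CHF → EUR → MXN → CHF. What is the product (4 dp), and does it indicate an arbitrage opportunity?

1.0000 (no arbitrage)

Around CHF → EUR → MXN → CHF: 1 ÷ 1.0485 × 19.100 ÷ 18.216 = 1.000027
Product ≈ 1 (deviation 0.003%, within rounding noise).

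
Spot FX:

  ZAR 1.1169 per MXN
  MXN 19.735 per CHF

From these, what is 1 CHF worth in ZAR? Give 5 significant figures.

CHF/ZAR = 22.042

1 CHF × 19.735 = 19.735 MXN
19.735 MXN × 1.1169 = 22.042 ZAR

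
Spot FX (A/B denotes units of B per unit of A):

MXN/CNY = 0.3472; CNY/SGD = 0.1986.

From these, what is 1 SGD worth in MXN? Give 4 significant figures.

SGD/MXN = 14.50

1 SGD ÷ 0.1986 = 5.03525 CNY
5.03525 CNY ÷ 0.3472 = 14.5024 MXN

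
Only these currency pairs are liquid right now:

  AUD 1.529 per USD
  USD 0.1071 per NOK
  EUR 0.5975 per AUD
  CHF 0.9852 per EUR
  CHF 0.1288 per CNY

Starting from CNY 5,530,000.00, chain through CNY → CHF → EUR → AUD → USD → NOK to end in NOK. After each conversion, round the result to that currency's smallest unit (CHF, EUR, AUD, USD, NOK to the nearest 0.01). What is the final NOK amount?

CNY 5,530,000.00 × 0.1288 = CHF 712,264.00
CHF 712,264.00 ÷ 0.9852 = EUR 722,963.87
EUR 722,963.87 ÷ 0.5975 = AUD 1,209,981.37
AUD 1,209,981.37 ÷ 1.529 = USD 791,354.72
USD 791,354.72 ÷ 0.1071 = NOK 7,388,932.96

NOK 7,388,932.96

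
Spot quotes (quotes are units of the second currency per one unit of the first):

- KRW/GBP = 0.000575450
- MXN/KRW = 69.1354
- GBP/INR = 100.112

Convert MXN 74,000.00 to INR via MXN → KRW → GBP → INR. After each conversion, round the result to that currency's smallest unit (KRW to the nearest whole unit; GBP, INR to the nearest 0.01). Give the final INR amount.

MXN 74,000.00 × 69.1354 = KRW 5,116,020
KRW 5,116,020 × 0.000575450 = GBP 2,944.01
GBP 2,944.01 × 100.112 = INR 294,730.73

INR 294,730.73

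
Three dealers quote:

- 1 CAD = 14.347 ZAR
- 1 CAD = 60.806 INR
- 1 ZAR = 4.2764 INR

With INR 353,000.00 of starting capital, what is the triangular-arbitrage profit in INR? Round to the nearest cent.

Profitable loop is INR → CAD → ZAR → INR:
INR 353,000.00 ÷ 60.806 = CAD 5,805.35
CAD 5,805.35 × 14.347 = ZAR 83,289.33
ZAR 83,289.33 × 4.2764 = INR 356,178.49
Profit = INR 356,178.49 − INR 353,000.00

Profit: INR 3,178.49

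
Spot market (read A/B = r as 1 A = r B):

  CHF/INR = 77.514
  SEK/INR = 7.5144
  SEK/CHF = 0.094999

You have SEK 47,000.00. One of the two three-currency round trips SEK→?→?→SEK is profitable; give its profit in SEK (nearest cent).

Profit: SEK 961.53

Profitable loop is SEK → INR → CHF → SEK:
SEK 47,000.00 × 7.5144 = INR 353,176.80
INR 353,176.80 ÷ 77.514 = CHF 4,556.30
CHF 4,556.30 ÷ 0.094999 = SEK 47,961.53
Profit = SEK 47,961.53 − SEK 47,000.00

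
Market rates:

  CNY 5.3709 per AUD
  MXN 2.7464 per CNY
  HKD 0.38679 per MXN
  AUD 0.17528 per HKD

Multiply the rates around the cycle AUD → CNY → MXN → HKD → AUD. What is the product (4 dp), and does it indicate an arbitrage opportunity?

1.0000 (no arbitrage)

Around AUD → CNY → MXN → HKD → AUD: 1 × 5.3709 × 2.7464 × 0.38679 × 0.17528 = 1.000043
Product ≈ 1 (deviation 0.004%, within rounding noise).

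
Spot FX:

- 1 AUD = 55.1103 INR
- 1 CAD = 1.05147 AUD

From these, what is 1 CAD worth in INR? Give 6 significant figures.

1 CAD × 1.05147 = 1.05147 AUD
1.05147 AUD × 55.1103 = 57.9468 INR

CAD/INR = 57.9468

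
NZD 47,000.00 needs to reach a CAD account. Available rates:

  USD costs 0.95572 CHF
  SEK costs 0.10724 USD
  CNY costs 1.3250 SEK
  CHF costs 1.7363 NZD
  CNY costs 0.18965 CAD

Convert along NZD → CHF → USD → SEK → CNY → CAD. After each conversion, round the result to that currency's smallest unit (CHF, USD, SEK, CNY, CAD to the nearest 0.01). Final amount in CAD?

CAD 37,802.67

NZD 47,000.00 ÷ 1.7363 = CHF 27,069.05
CHF 27,069.05 ÷ 0.95572 = USD 28,323.20
USD 28,323.20 ÷ 0.10724 = SEK 264,110.41
SEK 264,110.41 ÷ 1.3250 = CNY 199,328.61
CNY 199,328.61 × 0.18965 = CAD 37,802.67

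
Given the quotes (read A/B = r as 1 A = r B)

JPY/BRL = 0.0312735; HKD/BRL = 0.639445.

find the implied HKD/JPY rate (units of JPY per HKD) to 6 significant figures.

1 HKD × 0.639445 = 0.639445 BRL
0.639445 BRL ÷ 0.0312735 = 20.4469 JPY

HKD/JPY = 20.4469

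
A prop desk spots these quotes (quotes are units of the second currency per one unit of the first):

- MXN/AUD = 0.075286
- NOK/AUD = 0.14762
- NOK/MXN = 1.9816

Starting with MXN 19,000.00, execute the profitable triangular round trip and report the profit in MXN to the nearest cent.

Profit: MXN 201.65

Profitable loop is MXN → AUD → NOK → MXN:
MXN 19,000.00 × 0.075286 = AUD 1,430.43
AUD 1,430.43 ÷ 0.14762 = NOK 9,689.97
NOK 9,689.97 × 1.9816 = MXN 19,201.65
Profit = MXN 19,201.65 − MXN 19,000.00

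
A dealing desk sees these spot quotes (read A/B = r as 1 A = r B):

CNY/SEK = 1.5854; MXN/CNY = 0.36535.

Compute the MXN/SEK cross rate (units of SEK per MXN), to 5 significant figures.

1 MXN × 0.36535 = 0.36535 CNY
0.36535 CNY × 1.5854 = 0.579226 SEK

MXN/SEK = 0.57923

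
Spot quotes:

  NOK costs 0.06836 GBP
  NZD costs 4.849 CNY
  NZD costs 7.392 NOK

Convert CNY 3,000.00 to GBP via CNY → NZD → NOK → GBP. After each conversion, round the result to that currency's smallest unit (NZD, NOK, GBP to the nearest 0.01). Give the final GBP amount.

GBP 312.63

CNY 3,000.00 ÷ 4.849 = NZD 618.68
NZD 618.68 × 7.392 = NOK 4,573.28
NOK 4,573.28 × 0.06836 = GBP 312.63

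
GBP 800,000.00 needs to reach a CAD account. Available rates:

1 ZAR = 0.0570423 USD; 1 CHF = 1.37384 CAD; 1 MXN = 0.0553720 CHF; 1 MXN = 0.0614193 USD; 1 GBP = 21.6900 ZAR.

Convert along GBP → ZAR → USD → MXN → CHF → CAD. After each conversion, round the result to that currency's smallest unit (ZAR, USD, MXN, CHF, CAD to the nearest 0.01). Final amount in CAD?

GBP 800,000.00 × 21.6900 = ZAR 17,352,000.00
ZAR 17,352,000.00 × 0.0570423 = USD 989,797.99
USD 989,797.99 ÷ 0.0614193 = MXN 16,115,422.84
MXN 16,115,422.84 × 0.0553720 = CHF 892,343.19
CHF 892,343.19 × 1.37384 = CAD 1,225,936.77

CAD 1,225,936.77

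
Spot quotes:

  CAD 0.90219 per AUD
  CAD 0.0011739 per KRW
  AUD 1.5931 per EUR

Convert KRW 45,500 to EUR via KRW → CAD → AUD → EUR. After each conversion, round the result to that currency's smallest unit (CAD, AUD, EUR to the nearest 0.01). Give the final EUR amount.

KRW 45,500 × 0.0011739 = CAD 53.41
CAD 53.41 ÷ 0.90219 = AUD 59.20
AUD 59.20 ÷ 1.5931 = EUR 37.16

EUR 37.16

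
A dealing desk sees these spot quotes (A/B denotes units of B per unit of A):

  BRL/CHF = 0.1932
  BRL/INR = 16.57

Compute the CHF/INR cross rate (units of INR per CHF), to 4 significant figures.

CHF/INR = 85.77

1 CHF ÷ 0.1932 = 5.17598 BRL
5.17598 BRL × 16.57 = 85.766 INR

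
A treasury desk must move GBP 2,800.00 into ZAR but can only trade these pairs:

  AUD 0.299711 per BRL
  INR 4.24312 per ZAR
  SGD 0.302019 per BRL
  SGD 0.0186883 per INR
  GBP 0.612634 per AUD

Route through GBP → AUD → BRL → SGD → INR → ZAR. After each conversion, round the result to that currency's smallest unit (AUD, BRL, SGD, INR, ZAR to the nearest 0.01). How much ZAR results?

ZAR 58,080.98

GBP 2,800.00 ÷ 0.612634 = AUD 4,570.43
AUD 4,570.43 ÷ 0.299711 = BRL 15,249.46
BRL 15,249.46 × 0.302019 = SGD 4,605.63
SGD 4,605.63 ÷ 0.0186883 = INR 246,444.57
INR 246,444.57 ÷ 4.24312 = ZAR 58,080.98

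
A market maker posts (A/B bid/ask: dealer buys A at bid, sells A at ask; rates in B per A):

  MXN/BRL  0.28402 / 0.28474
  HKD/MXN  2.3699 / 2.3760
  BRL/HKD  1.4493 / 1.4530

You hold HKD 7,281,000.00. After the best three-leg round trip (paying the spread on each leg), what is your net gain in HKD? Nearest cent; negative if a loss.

Best loop HKD → BRL → MXN → HKD:
HKD 7,281,000.00 ÷ 1.4530 (buy BRL at ask) = BRL 5,011,011.70
BRL 5,011,011.70 ÷ 0.28474 (buy MXN at ask) = MXN 17,598,552.01
MXN 17,598,552.01 ÷ 2.3760 (buy HKD at ask) = HKD 7,406,797.98

Net profit: HKD 125,797.98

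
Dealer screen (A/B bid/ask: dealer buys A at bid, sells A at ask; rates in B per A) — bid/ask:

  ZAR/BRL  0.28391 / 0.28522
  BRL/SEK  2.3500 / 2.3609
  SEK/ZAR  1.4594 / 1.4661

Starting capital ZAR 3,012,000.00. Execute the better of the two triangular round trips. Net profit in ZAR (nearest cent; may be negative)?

Net profit: ZAR 38,940.98

Best loop ZAR → SEK → BRL → ZAR:
ZAR 3,012,000.00 ÷ 1.4661 (buy SEK at ask) = SEK 2,054,430.12
SEK 2,054,430.12 ÷ 2.3609 (buy BRL at ask) = BRL 870,189.39
BRL 870,189.39 ÷ 0.28522 (buy ZAR at ask) = ZAR 3,050,940.98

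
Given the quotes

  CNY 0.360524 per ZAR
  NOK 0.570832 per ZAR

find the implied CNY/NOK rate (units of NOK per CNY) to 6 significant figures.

1 CNY ÷ 0.360524 = 2.77374 ZAR
2.77374 ZAR × 0.570832 = 1.58334 NOK

CNY/NOK = 1.58334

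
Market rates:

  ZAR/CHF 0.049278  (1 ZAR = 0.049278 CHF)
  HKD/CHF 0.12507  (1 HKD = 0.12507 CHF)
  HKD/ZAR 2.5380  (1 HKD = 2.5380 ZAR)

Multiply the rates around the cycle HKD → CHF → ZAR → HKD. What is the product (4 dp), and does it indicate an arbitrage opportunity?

Around HKD → CHF → ZAR → HKD: 1 × 0.12507 ÷ 0.049278 ÷ 2.5380 = 1.000019
Product ≈ 1 (deviation 0.002%, within rounding noise).

1.0000 (no arbitrage)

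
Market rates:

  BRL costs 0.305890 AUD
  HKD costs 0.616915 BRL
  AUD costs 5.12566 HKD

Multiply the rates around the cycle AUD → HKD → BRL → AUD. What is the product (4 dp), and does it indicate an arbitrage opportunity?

0.9673 (arbitrage exists)

Around AUD → HKD → BRL → AUD: 1 × 5.12566 × 0.616915 × 0.305890 = 0.967254
Product < 1; profitable direction is AUD → BRL → HKD → AUD.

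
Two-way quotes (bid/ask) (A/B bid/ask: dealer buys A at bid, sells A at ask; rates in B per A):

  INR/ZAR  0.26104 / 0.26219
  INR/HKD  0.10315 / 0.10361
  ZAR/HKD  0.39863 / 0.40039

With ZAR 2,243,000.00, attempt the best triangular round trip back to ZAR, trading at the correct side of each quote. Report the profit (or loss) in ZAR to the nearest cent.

Best loop ZAR → HKD → INR → ZAR:
ZAR 2,243,000.00 × 0.39863 (sell ZAR at bid) = HKD 894,127.09
HKD 894,127.09 ÷ 0.10361 (buy INR at ask) = INR 8,629,737.38
INR 8,629,737.38 × 0.26104 (sell INR at bid) = ZAR 2,252,706.65

Net profit: ZAR 9,706.65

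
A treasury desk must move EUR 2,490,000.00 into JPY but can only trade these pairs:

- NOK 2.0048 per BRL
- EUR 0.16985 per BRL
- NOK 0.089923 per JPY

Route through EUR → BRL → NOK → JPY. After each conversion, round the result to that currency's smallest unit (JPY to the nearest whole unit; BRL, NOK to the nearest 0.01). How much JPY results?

EUR 2,490,000.00 ÷ 0.16985 = BRL 14,659,994.11
BRL 14,659,994.11 × 2.0048 = NOK 29,390,356.19
NOK 29,390,356.19 ÷ 0.089923 = JPY 326,839,142

JPY 326,839,142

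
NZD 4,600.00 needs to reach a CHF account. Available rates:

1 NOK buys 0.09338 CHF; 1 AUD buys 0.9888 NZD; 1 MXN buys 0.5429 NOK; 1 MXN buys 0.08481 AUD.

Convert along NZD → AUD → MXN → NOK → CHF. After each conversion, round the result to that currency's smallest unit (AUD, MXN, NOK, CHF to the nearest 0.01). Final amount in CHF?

NZD 4,600.00 ÷ 0.9888 = AUD 4,652.10
AUD 4,652.10 ÷ 0.08481 = MXN 54,853.20
MXN 54,853.20 × 0.5429 = NOK 29,779.80
NOK 29,779.80 × 0.09338 = CHF 2,780.84

CHF 2,780.84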